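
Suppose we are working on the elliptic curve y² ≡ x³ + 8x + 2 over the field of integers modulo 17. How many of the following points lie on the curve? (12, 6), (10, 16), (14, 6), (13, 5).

2

(12, 6): 6² ≡ 2, rhs ≡ 7 → off.
(10, 16): 16² ≡ 1, rhs ≡ 11 → off.
(14, 6): 6² ≡ 2, rhs ≡ 2 → on.
(13, 5): 5² ≡ 8, rhs ≡ 8 → on.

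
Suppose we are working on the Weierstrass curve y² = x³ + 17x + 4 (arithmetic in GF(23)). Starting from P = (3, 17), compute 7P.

Repeated addition: build up to 7P.
2P: tangent at (3, 17): λ = (3·3² + 17)/(2·17) ≡ 21/11. 11⁻¹ ≡ 21 (mod 23) since 11·21 = 231 ≡ 1, so λ ≡ 21·21 ≡ 4.
  x = λ² - 3 - 3 = 16 - 6 ≡ 10; y = λ·(3 - 10) - 17 ≡ 1. → (10, 1)
3P: (10, 1) + (3, 17). λ = (17 - 1)/(3 - 10) ≡ 16/16 mod 23. 16⁻¹ ≡ 13 (mod 23), so λ ≡ 1.
  x = λ² - 10 - 3 = 1 - 13 ≡ 11; y = λ·(10 - 11) - 1 ≡ 21. → (11, 21)
4P: (11, 21) + (3, 17). λ = (17 - 21)/(3 - 11) ≡ 19/15 mod 23. 15⁻¹ ≡ 20 (mod 23), so λ ≡ 12.
  x = λ² - 11 - 3 = 144 - 14 ≡ 15; y = λ·(11 - 15) - 21 ≡ 0. → (15, 0)
5P: (15, 0) + (3, 17). λ = (17 - 0)/(3 - 15) ≡ 17/11 mod 23. 11⁻¹ ≡ 21 (mod 23), so λ ≡ 12.
  x = λ² - 15 - 3 = 144 - 18 ≡ 11; y = λ·(15 - 11) - 0 ≡ 2. → (11, 2)
6P: (11, 2) + (3, 17). λ = (17 - 2)/(3 - 11) ≡ 15/15 mod 23. 15⁻¹ ≡ 20 (mod 23), so λ ≡ 1.
  x = λ² - 11 - 3 = 1 - 14 ≡ 10; y = λ·(11 - 10) - 2 ≡ 22. → (10, 22)
7P: (10, 22) + (3, 17). λ = (17 - 22)/(3 - 10) ≡ 18/16 mod 23. 16⁻¹ ≡ 13 (mod 23), so λ ≡ 4.
  x = λ² - 10 - 3 = 16 - 13 ≡ 3; y = λ·(10 - 3) - 22 ≡ 6. → (3, 6)

(3, 6)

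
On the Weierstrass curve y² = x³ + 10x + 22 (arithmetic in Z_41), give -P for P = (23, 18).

-(23, 18) = (23, -18 mod 41) = (23, 23).

(23, 23)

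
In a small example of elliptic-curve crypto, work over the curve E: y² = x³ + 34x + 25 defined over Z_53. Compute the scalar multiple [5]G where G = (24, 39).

Double-and-add on 5 = (101)₂. Start with G = (24, 39) for the leading 1-bit.
double: tangent at (24, 39): λ = (3·24² + 34)/(2·39) ≡ 13/25. 25⁻¹ ≡ 17 (mod 53), so λ ≡ 13·17 ≡ 9.
  x = λ² - 24 - 24 = 81 - 48 ≡ 33; y = λ·(24 - 33) - 39 ≡ 39. → (33, 39)
double: tangent at (33, 39): λ = (3·33² + 34)/(2·39) ≡ 15/25. 25⁻¹ ≡ 17 (mod 53), so λ ≡ 15·17 ≡ 43.
  x = λ² - 33 - 33 = 1849 - 66 ≡ 34; y = λ·(33 - 34) - 39 ≡ 24. → (34, 24)
add G: (34, 24) + (24, 39). λ = (39 - 24)/(24 - 34) ≡ 15/43 mod 53. 43⁻¹ ≡ 37 (mod 53), so λ ≡ 25.
  x = λ² - 34 - 24 = 625 - 58 ≡ 37; y = λ·(34 - 37) - 24 ≡ 7. → (37, 7)

(37, 7)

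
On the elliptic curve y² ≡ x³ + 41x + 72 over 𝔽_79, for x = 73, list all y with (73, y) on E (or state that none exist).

x³ + 41x + 72 = 392082 ≡ 5 (mod 79).
Square roots of 5 mod 79: 20 and 59 (since 20² = 400 ≡ 5).

20, 59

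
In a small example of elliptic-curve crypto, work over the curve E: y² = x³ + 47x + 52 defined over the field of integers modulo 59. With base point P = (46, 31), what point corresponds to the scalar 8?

(42, 2)

Repeated addition: build up to 8P.
2P: tangent at (46, 31): λ = (3·46² + 47)/(2·31) ≡ 23/3. 3⁻¹ ≡ 20 (mod 59), so λ ≡ 23·20 ≡ 47.
  x = λ² - 46 - 46 = 2209 - 92 ≡ 52; y = λ·(46 - 52) - 31 ≡ 41. → (52, 41)
3P: (52, 41) + (46, 31). λ = (31 - 41)/(46 - 52) ≡ 49/53 mod 59. 53⁻¹ ≡ 49 (mod 59) since 53·49 = 2597 ≡ 1, so λ ≡ 41.
  x = λ² - 52 - 46 = 1681 - 98 ≡ 49; y = λ·(52 - 49) - 41 ≡ 23. → (49, 23)
4P: (49, 23) + (46, 31). λ = (31 - 23)/(46 - 49) ≡ 8/56 mod 59. 56⁻¹ ≡ 39 (mod 59), so λ ≡ 17.
  x = λ² - 49 - 46 = 289 - 95 ≡ 17; y = λ·(49 - 17) - 23 ≡ 49. → (17, 49)
5P: (17, 49) + (46, 31). λ = (31 - 49)/(46 - 17) ≡ 41/29 mod 59. 29⁻¹ ≡ 57 (mod 59), so λ ≡ 36.
  x = λ² - 17 - 46 = 1296 - 63 ≡ 53; y = λ·(17 - 53) - 49 ≡ 12. → (53, 12)
6P: (53, 12) + (46, 31). λ = (31 - 12)/(46 - 53) ≡ 19/52 mod 59. 52⁻¹ ≡ 42 (mod 59) since 52·42 = 2184 ≡ 1, so λ ≡ 31.
  x = λ² - 53 - 46 = 961 - 99 ≡ 36; y = λ·(53 - 36) - 12 ≡ 43. → (36, 43)
7P: (36, 43) + (46, 31). λ = (31 - 43)/(46 - 36) ≡ 47/10 mod 59. 10⁻¹ ≡ 6 (mod 59), so λ ≡ 46.
  x = λ² - 36 - 46 = 2116 - 82 ≡ 28; y = λ·(36 - 28) - 43 ≡ 30. → (28, 30)
8P: (28, 30) + (46, 31). λ = (31 - 30)/(46 - 28) ≡ 1/18 mod 59. 18⁻¹ ≡ 23 (mod 59) since 18·23 = 414 ≡ 1, so λ ≡ 23.
  x = λ² - 28 - 46 = 529 - 74 ≡ 42; y = λ·(28 - 42) - 30 ≡ 2. → (42, 2)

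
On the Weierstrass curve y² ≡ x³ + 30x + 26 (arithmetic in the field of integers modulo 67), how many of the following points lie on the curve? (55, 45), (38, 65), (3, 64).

(55, 45): 45² ≡ 15, rhs ≡ 15 → on.
(38, 65): 65² ≡ 4, rhs ≡ 26 → off.
(3, 64): 64² ≡ 9, rhs ≡ 9 → on.

2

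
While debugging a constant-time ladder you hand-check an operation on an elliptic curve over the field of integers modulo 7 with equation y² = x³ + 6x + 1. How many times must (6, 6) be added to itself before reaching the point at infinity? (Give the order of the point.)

6

2P: tangent at (6, 6): λ = (3·6² + 6)/(2·6) ≡ 2/5. 5⁻¹ ≡ 3 (mod 7) since 5·3 = 15 ≡ 1, so λ ≡ 2·3 ≡ 6.
  x = λ² - 6 - 6 = 36 - 12 ≡ 3; y = λ·(6 - 3) - 6 ≡ 5. → (3, 5)
3P: (3, 5) + (6, 6). λ = (6 - 5)/(6 - 3) ≡ 1/3 mod 7. 3⁻¹ ≡ 5 (mod 7), so λ ≡ 5.
  x = λ² - 3 - 6 = 25 - 9 ≡ 2; y = λ·(3 - 2) - 5 ≡ 0. → (2, 0)
4P: (2, 0) + (6, 6). λ = (6 - 0)/(6 - 2) ≡ 6/4 mod 7. 4⁻¹ ≡ 2 (mod 7), so λ ≡ 5.
  x = λ² - 2 - 6 = 25 - 8 ≡ 3; y = λ·(2 - 3) - 0 ≡ 2. → (3, 2)
5P: (3, 2) + (6, 6). λ = (6 - 2)/(6 - 3) ≡ 4/3 mod 7. 3⁻¹ ≡ 5 (mod 7), so λ ≡ 6.
  x = λ² - 3 - 6 = 36 - 9 ≡ 6; y = λ·(3 - 6) - 2 ≡ 1. → (6, 1)
6P: (6, 1) + (6, 6): same x and y₁ ≡ -y₂, so the sum is the point at infinity.
6P = the point at infinity, so the order is 6.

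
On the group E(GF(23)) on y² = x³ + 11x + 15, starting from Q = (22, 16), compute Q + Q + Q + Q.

(12, 9)

Repeated addition: build up to 4Q.
2Q: tangent at (22, 16): λ = (3·22² + 11)/(2·16) ≡ 14/9. 9⁻¹ ≡ 18 (mod 23) since 9·18 = 162 ≡ 1, so λ ≡ 14·18 ≡ 22.
  x = λ² - 22 - 22 = 484 - 44 ≡ 3; y = λ·(22 - 3) - 16 ≡ 11. → (3, 11)
3Q: (3, 11) + (22, 16). λ = (16 - 11)/(22 - 3) ≡ 5/19 mod 23. 19⁻¹ ≡ 17 (mod 23), so λ ≡ 16.
  x = λ² - 3 - 22 = 256 - 25 ≡ 1; y = λ·(3 - 1) - 11 ≡ 21. → (1, 21)
4Q: (1, 21) + (22, 16). λ = (16 - 21)/(22 - 1) ≡ 18/21 mod 23. 21⁻¹ ≡ 11 (mod 23), so λ ≡ 14.
  x = λ² - 1 - 22 = 196 - 23 ≡ 12; y = λ·(1 - 12) - 21 ≡ 9. → (12, 9)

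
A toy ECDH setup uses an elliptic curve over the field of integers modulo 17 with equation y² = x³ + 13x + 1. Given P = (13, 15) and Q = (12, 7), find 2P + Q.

First 2P:
Repeated addition: build up to 2P.
2P: tangent at (13, 15): λ = (3·13² + 13)/(2·15) ≡ 10/13. 13⁻¹ ≡ 4 (mod 17), so λ ≡ 10·4 ≡ 6.
  x = λ² - 13 - 13 = 36 - 26 ≡ 10; y = λ·(13 - 10) - 15 ≡ 3. → (10, 3)
2P = (10, 3).
Finally 2P + Q:
(10, 3) + (12, 7). λ = (7 - 3)/(12 - 10) ≡ 4/2 mod 17. 2⁻¹ ≡ 9 (mod 17) since 2·9 = 18 ≡ 1, so λ ≡ 2.
  x = λ² - 10 - 12 = 4 - 22 ≡ 16; y = λ·(10 - 16) - 3 ≡ 2. → (16, 2)

(16, 2)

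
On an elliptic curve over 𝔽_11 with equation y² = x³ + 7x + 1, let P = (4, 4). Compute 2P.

(3, 7)

tangent at (4, 4): λ = (3·4² + 7)/(2·4) ≡ 0/8. 8⁻¹ ≡ 7 (mod 11), so λ ≡ 0·7 ≡ 0.
  x = λ² - 4 - 4 = 0 - 8 ≡ 3; y = λ·(4 - 3) - 4 ≡ 7. → (3, 7)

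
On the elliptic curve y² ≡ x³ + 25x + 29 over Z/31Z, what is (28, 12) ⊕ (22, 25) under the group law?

(21, 9)

(28, 12) + (22, 25). λ = (25 - 12)/(22 - 28) ≡ 13/25 mod 31. 25⁻¹ ≡ 5 (mod 31) since 25·5 = 125 ≡ 1, so λ ≡ 3.
  x = λ² - 28 - 22 = 9 - 50 ≡ 21; y = λ·(28 - 21) - 12 ≡ 9. → (21, 9)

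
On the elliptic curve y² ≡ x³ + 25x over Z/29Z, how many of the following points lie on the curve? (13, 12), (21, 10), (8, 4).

(13, 12): 12² ≡ 28, rhs ≡ 28 → on.
(21, 10): 10² ≡ 13, rhs ≡ 13 → on.
(8, 4): 4² ≡ 16, rhs ≡ 16 → on.

3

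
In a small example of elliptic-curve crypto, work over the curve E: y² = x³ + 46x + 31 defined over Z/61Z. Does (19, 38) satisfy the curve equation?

y² = 38² ≡ 41; x³ + 46x + 31 = 7764 ≡ 17 (mod 61). 41 ≠ 17.

no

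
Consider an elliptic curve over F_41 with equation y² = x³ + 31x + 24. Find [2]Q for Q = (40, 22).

tangent at (40, 22): λ = (3·40² + 31)/(2·22) ≡ 34/3. 3⁻¹ ≡ 14 (mod 41), so λ ≡ 34·14 ≡ 25.
  x = λ² - 40 - 40 = 625 - 80 ≡ 12; y = λ·(40 - 12) - 22 ≡ 22. → (12, 22)

(12, 22)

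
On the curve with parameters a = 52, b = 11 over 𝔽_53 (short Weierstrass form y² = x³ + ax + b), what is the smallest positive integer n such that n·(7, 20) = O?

4

2P: tangent at (7, 20): λ = (3·7² + 52)/(2·20) ≡ 40/40. 40⁻¹ ≡ 4 (mod 53), so λ ≡ 40·4 ≡ 1.
  x = λ² - 7 - 7 = 1 - 14 ≡ 40; y = λ·(7 - 40) - 20 ≡ 0. → (40, 0)
3P: (40, 0) + (7, 20). λ = (20 - 0)/(7 - 40) ≡ 20/20 mod 53. 20⁻¹ ≡ 8 (mod 53), so λ ≡ 1.
  x = λ² - 40 - 7 = 1 - 47 ≡ 7; y = λ·(40 - 7) - 0 ≡ 33. → (7, 33)
4P: (7, 33) + (7, 20): same x and y₁ ≡ -y₂, so the sum is O.
4P = O, so the order is 4.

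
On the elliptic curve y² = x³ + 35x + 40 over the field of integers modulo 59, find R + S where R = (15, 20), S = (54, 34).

(15, 20) + (54, 34). λ = (34 - 20)/(54 - 15) ≡ 14/39 mod 59. 39⁻¹ ≡ 56 (mod 59), so λ ≡ 17.
  x = λ² - 15 - 54 = 289 - 69 ≡ 43; y = λ·(15 - 43) - 20 ≡ 35. → (43, 35)

(43, 35)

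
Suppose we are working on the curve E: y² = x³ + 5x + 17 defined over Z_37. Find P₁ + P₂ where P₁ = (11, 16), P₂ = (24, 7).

(27, 15)

(11, 16) + (24, 7). λ = (7 - 16)/(24 - 11) ≡ 28/13 mod 37. 13⁻¹ ≡ 20 (mod 37) since 13·20 = 260 ≡ 1, so λ ≡ 5.
  x = λ² - 11 - 24 = 25 - 35 ≡ 27; y = λ·(11 - 27) - 16 ≡ 15. → (27, 15)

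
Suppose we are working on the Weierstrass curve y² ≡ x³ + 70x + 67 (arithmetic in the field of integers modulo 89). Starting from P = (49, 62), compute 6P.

Repeated addition: build up to 6P.
2P: tangent at (49, 62): λ = (3·49² + 70)/(2·62) ≡ 64/35. 35⁻¹ ≡ 28 (mod 89) since 35·28 = 980 ≡ 1, so λ ≡ 64·28 ≡ 12.
  x = λ² - 49 - 49 = 144 - 98 ≡ 46; y = λ·(49 - 46) - 62 ≡ 63. → (46, 63)
3P: (46, 63) + (49, 62). λ = (62 - 63)/(49 - 46) ≡ 88/3 mod 89. 3⁻¹ ≡ 30 (mod 89), so λ ≡ 59.
  x = λ² - 46 - 49 = 3481 - 95 ≡ 4; y = λ·(46 - 4) - 63 ≡ 12. → (4, 12)
4P: (4, 12) + (49, 62). λ = (62 - 12)/(49 - 4) ≡ 50/45 mod 89. 45⁻¹ ≡ 2 (mod 89), so λ ≡ 11.
  x = λ² - 4 - 49 = 121 - 53 ≡ 68; y = λ·(4 - 68) - 12 ≡ 85. → (68, 85)
5P: (68, 85) + (49, 62). λ = (62 - 85)/(49 - 68) ≡ 66/70 mod 89. 70⁻¹ ≡ 14 (mod 89), so λ ≡ 34.
  x = λ² - 68 - 49 = 1156 - 117 ≡ 60; y = λ·(68 - 60) - 85 ≡ 9. → (60, 9)
6P: (60, 9) + (49, 62). λ = (62 - 9)/(49 - 60) ≡ 53/78 mod 89. 78⁻¹ ≡ 8 (mod 89) since 78·8 = 624 ≡ 1, so λ ≡ 68.
  x = λ² - 60 - 49 = 4624 - 109 ≡ 65; y = λ·(60 - 65) - 9 ≡ 7. → (65, 7)

(65, 7)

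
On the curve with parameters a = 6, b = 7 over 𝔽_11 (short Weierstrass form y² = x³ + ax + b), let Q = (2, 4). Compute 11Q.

Repeated addition: build up to 11Q.
2Q: tangent at (2, 4): λ = (3·2² + 6)/(2·4) ≡ 7/8. 8⁻¹ ≡ 7 (mod 11), so λ ≡ 7·7 ≡ 5.
  x = λ² - 2 - 2 = 25 - 4 ≡ 10; y = λ·(2 - 10) - 4 ≡ 0. → (10, 0)
3Q: (10, 0) + (2, 4). λ = (4 - 0)/(2 - 10) ≡ 4/3 mod 11. 3⁻¹ ≡ 4 (mod 11), so λ ≡ 5.
  x = λ² - 10 - 2 = 25 - 12 ≡ 2; y = λ·(10 - 2) - 0 ≡ 7. → (2, 7)
4Q: (2, 7) + (2, 4): same x and y₁ ≡ -y₂, so the sum is the point at infinity.
5Q: the point at infinity + (2, 4) = (2, 4) (identity).
6Q: tangent at (2, 4): λ = (3·2² + 6)/(2·4) ≡ 7/8. 8⁻¹ ≡ 7 (mod 11), so λ ≡ 7·7 ≡ 5.
  x = λ² - 2 - 2 = 25 - 4 ≡ 10; y = λ·(2 - 10) - 4 ≡ 0. → (10, 0)
7Q: (10, 0) + (2, 4). λ = (4 - 0)/(2 - 10) ≡ 4/3 mod 11. 3⁻¹ ≡ 4 (mod 11), so λ ≡ 5.
  x = λ² - 10 - 2 = 25 - 12 ≡ 2; y = λ·(10 - 2) - 0 ≡ 7. → (2, 7)
8Q: (2, 7) + (2, 4): same x and y₁ ≡ -y₂, so the sum is the point at infinity.
9Q: the point at infinity + (2, 4) = (2, 4) (identity).
10Q: tangent at (2, 4): λ = (3·2² + 6)/(2·4) ≡ 7/8. 8⁻¹ ≡ 7 (mod 11) since 8·7 = 56 ≡ 1, so λ ≡ 7·7 ≡ 5.
  x = λ² - 2 - 2 = 25 - 4 ≡ 10; y = λ·(2 - 10) - 4 ≡ 0. → (10, 0)
11Q: (10, 0) + (2, 4). λ = (4 - 0)/(2 - 10) ≡ 4/3 mod 11. 3⁻¹ ≡ 4 (mod 11), so λ ≡ 5.
  x = λ² - 10 - 2 = 25 - 12 ≡ 2; y = λ·(10 - 2) - 0 ≡ 7. → (2, 7)

(2, 7)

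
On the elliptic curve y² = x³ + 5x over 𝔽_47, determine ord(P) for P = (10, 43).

2P: tangent at (10, 43): λ = (3·10² + 5)/(2·43) ≡ 23/39. 39⁻¹ ≡ 41 (mod 47), so λ ≡ 23·41 ≡ 3.
  x = λ² - 10 - 10 = 9 - 20 ≡ 36; y = λ·(10 - 36) - 43 ≡ 20. → (36, 20)
3P: (36, 20) + (10, 43). λ = (43 - 20)/(10 - 36) ≡ 23/21 mod 47. 21⁻¹ ≡ 9 (mod 47) since 21·9 = 189 ≡ 1, so λ ≡ 19.
  x = λ² - 36 - 10 = 361 - 46 ≡ 33; y = λ·(36 - 33) - 20 ≡ 37. → (33, 37)
4P: (33, 37) + (10, 43). λ = (43 - 37)/(10 - 33) ≡ 6/24 mod 47. 24⁻¹ ≡ 2 (mod 47) since 24·2 = 48 ≡ 1, so λ ≡ 12.
  x = λ² - 33 - 10 = 144 - 43 ≡ 7; y = λ·(33 - 7) - 37 ≡ 40. → (7, 40)
5P: (7, 40) + (10, 43). λ = (43 - 40)/(10 - 7) ≡ 3/3 mod 47. 3⁻¹ ≡ 16 (mod 47), so λ ≡ 1.
  x = λ² - 7 - 10 = 1 - 17 ≡ 31; y = λ·(7 - 31) - 40 ≡ 30. → (31, 30)
6P: (31, 30) + (10, 43). λ = (43 - 30)/(10 - 31) ≡ 13/26 mod 47. 26⁻¹ ≡ 38 (mod 47), so λ ≡ 24.
  x = λ² - 31 - 10 = 576 - 41 ≡ 18; y = λ·(31 - 18) - 30 ≡ 0. → (18, 0)
7P: (18, 0) + (10, 43). λ = (43 - 0)/(10 - 18) ≡ 43/39 mod 47. 39⁻¹ ≡ 41 (mod 47), so λ ≡ 24.
  x = λ² - 18 - 10 = 576 - 28 ≡ 31; y = λ·(18 - 31) - 0 ≡ 17. → (31, 17)
8P: (31, 17) + (10, 43). λ = (43 - 17)/(10 - 31) ≡ 26/26 mod 47. 26⁻¹ ≡ 38 (mod 47) since 26·38 = 988 ≡ 1, so λ ≡ 1.
  x = λ² - 31 - 10 = 1 - 41 ≡ 7; y = λ·(31 - 7) - 17 ≡ 7. → (7, 7)
9P: (7, 7) + (10, 43). λ = (43 - 7)/(10 - 7) ≡ 36/3 mod 47. 3⁻¹ ≡ 16 (mod 47), so λ ≡ 12.
  x = λ² - 7 - 10 = 144 - 17 ≡ 33; y = λ·(7 - 33) - 7 ≡ 10. → (33, 10)
10P: (33, 10) + (10, 43). λ = (43 - 10)/(10 - 33) ≡ 33/24 mod 47. 24⁻¹ ≡ 2 (mod 47) since 24·2 = 48 ≡ 1, so λ ≡ 19.
  x = λ² - 33 - 10 = 361 - 43 ≡ 36; y = λ·(33 - 36) - 10 ≡ 27. → (36, 27)
11P: (36, 27) + (10, 43). λ = (43 - 27)/(10 - 36) ≡ 16/21 mod 47. 21⁻¹ ≡ 9 (mod 47), so λ ≡ 3.
  x = λ² - 36 - 10 = 9 - 46 ≡ 10; y = λ·(36 - 10) - 27 ≡ 4. → (10, 4)
12P: (10, 4) + (10, 43): same x and y₁ ≡ -y₂, so the sum is ∞.
12P = ∞, so the order is 12.

12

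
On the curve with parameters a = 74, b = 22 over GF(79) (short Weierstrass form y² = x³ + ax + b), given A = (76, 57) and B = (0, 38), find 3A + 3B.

(38, 73)

First 3A:
Repeated addition: build up to 3A.
2A: tangent at (76, 57): λ = (3·76² + 74)/(2·57) ≡ 22/35. 35⁻¹ ≡ 70 (mod 79) since 35·70 = 2450 ≡ 1, so λ ≡ 22·70 ≡ 39.
  x = λ² - 76 - 76 = 1521 - 152 ≡ 26; y = λ·(76 - 26) - 57 ≡ 76. → (26, 76)
3A: (26, 76) + (76, 57). λ = (57 - 76)/(76 - 26) ≡ 60/50 mod 79. 50⁻¹ ≡ 49 (mod 79), so λ ≡ 17.
  x = λ² - 26 - 76 = 289 - 102 ≡ 29; y = λ·(26 - 29) - 76 ≡ 31. → (29, 31)
3A = (29, 31).
Next 3B:
Repeated addition: build up to 3B.
2B: tangent at (0, 38): λ = (3·0² + 74)/(2·38) ≡ 74/76. 76⁻¹ ≡ 26 (mod 79), so λ ≡ 74·26 ≡ 28.
  x = λ² - 0 - 0 = 784 - 0 ≡ 73; y = λ·(0 - 73) - 38 ≡ 51. → (73, 51)
3B: (73, 51) + (0, 38). λ = (38 - 51)/(0 - 73) ≡ 66/6 mod 79. 6⁻¹ ≡ 66 (mod 79), so λ ≡ 11.
  x = λ² - 73 - 0 = 121 - 73 ≡ 48; y = λ·(73 - 48) - 51 ≡ 66. → (48, 66)
3B = (48, 66).
Finally 3A + 3B:
(29, 31) + (48, 66). λ = (66 - 31)/(48 - 29) ≡ 35/19 mod 79. 19⁻¹ ≡ 25 (mod 79), so λ ≡ 6.
  x = λ² - 29 - 48 = 36 - 77 ≡ 38; y = λ·(29 - 38) - 31 ≡ 73. → (38, 73)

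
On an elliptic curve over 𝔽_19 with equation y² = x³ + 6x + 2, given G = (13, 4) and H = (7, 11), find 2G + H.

First 2G:
Repeated addition: build up to 2G.
2G: tangent at (13, 4): λ = (3·13² + 6)/(2·4) ≡ 0/8. 8⁻¹ ≡ 12 (mod 19), so λ ≡ 0·12 ≡ 0.
  x = λ² - 13 - 13 = 0 - 26 ≡ 12; y = λ·(13 - 12) - 4 ≡ 15. → (12, 15)
2G = (12, 15).
Finally 2G + H:
(12, 15) + (7, 11). λ = (11 - 15)/(7 - 12) ≡ 15/14 mod 19. 14⁻¹ ≡ 15 (mod 19) since 14·15 = 210 ≡ 1, so λ ≡ 16.
  x = λ² - 12 - 7 = 256 - 19 ≡ 9; y = λ·(12 - 9) - 15 ≡ 14. → (9, 14)

(9, 14)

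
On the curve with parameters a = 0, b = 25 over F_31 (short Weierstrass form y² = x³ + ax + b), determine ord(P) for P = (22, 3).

2P: tangent at (22, 3): λ = (3·22² + 0)/(2·3) ≡ 26/6. 6⁻¹ ≡ 26 (mod 31) since 6·26 = 156 ≡ 1, so λ ≡ 26·26 ≡ 25.
  x = λ² - 22 - 22 = 625 - 44 ≡ 23; y = λ·(22 - 23) - 3 ≡ 3. → (23, 3)
3P: (23, 3) + (22, 3). λ = (3 - 3)/(22 - 23) ≡ 0/30 mod 31. 30⁻¹ ≡ 30 (mod 31), so λ ≡ 0.
  x = λ² - 23 - 22 = 0 - 45 ≡ 17; y = λ·(23 - 17) - 3 ≡ 28. → (17, 28)
4P: (17, 28) + (22, 3). λ = (3 - 28)/(22 - 17) ≡ 6/5 mod 31. 5⁻¹ ≡ 25 (mod 31) since 5·25 = 125 ≡ 1, so λ ≡ 26.
  x = λ² - 17 - 22 = 676 - 39 ≡ 17; y = λ·(17 - 17) - 28 ≡ 3. → (17, 3)
5P: (17, 3) + (22, 3). λ = (3 - 3)/(22 - 17) ≡ 0/5 mod 31. 5⁻¹ ≡ 25 (mod 31) since 5·25 = 125 ≡ 1, so λ ≡ 0.
  x = λ² - 17 - 22 = 0 - 39 ≡ 23; y = λ·(17 - 23) - 3 ≡ 28. → (23, 28)
6P: (23, 28) + (22, 3). λ = (3 - 28)/(22 - 23) ≡ 6/30 mod 31. 30⁻¹ ≡ 30 (mod 31) since 30·30 = 900 ≡ 1, so λ ≡ 25.
  x = λ² - 23 - 22 = 625 - 45 ≡ 22; y = λ·(23 - 22) - 28 ≡ 28. → (22, 28)
7P: (22, 28) + (22, 3): same x and y₁ ≡ -y₂, so the sum is the point at infinity.
7P = the point at infinity, so the order is 7.

7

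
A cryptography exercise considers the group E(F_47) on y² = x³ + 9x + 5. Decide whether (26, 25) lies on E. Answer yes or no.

y² = 25² ≡ 14; x³ + 9x + 5 = 17815 ≡ 2 (mod 47). 14 ≠ 2.

no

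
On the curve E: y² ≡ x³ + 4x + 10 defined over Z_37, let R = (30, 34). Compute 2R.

(5, 9)

tangent at (30, 34): λ = (3·30² + 4)/(2·34) ≡ 3/31. 31⁻¹ ≡ 6 (mod 37) since 31·6 = 186 ≡ 1, so λ ≡ 3·6 ≡ 18.
  x = λ² - 30 - 30 = 324 - 60 ≡ 5; y = λ·(30 - 5) - 34 ≡ 9. → (5, 9)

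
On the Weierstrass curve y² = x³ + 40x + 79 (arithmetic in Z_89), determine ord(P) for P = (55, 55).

2P: tangent at (55, 55): λ = (3·55² + 40)/(2·55) ≡ 37/21. 21⁻¹ ≡ 17 (mod 89) since 21·17 = 357 ≡ 1, so λ ≡ 37·17 ≡ 6.
  x = λ² - 55 - 55 = 36 - 110 ≡ 15; y = λ·(55 - 15) - 55 ≡ 7. → (15, 7)
3P: (15, 7) + (55, 55). λ = (55 - 7)/(55 - 15) ≡ 48/40 mod 89. 40⁻¹ ≡ 69 (mod 89) since 40·69 = 2760 ≡ 1, so λ ≡ 19.
  x = λ² - 15 - 55 = 361 - 70 ≡ 24; y = λ·(15 - 24) - 7 ≡ 0. → (24, 0)
4P: (24, 0) + (55, 55). λ = (55 - 0)/(55 - 24) ≡ 55/31 mod 89. 31⁻¹ ≡ 23 (mod 89) since 31·23 = 713 ≡ 1, so λ ≡ 19.
  x = λ² - 24 - 55 = 361 - 79 ≡ 15; y = λ·(24 - 15) - 0 ≡ 82. → (15, 82)
5P: (15, 82) + (55, 55). λ = (55 - 82)/(55 - 15) ≡ 62/40 mod 89. 40⁻¹ ≡ 69 (mod 89), so λ ≡ 6.
  x = λ² - 15 - 55 = 36 - 70 ≡ 55; y = λ·(15 - 55) - 82 ≡ 34. → (55, 34)
6P: (55, 34) + (55, 55): same x and y₁ ≡ -y₂, so the sum is O.
6P = O, so the order is 6.

6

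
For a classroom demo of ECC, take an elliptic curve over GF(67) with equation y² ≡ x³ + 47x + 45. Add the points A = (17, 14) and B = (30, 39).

(57, 7)

(17, 14) + (30, 39). λ = (39 - 14)/(30 - 17) ≡ 25/13 mod 67. 13⁻¹ ≡ 31 (mod 67) since 13·31 = 403 ≡ 1, so λ ≡ 38.
  x = λ² - 17 - 30 = 1444 - 47 ≡ 57; y = λ·(17 - 57) - 14 ≡ 7. → (57, 7)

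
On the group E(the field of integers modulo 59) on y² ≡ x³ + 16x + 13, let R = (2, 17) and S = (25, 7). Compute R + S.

(2, 17) + (25, 7). λ = (7 - 17)/(25 - 2) ≡ 49/23 mod 59. 23⁻¹ ≡ 18 (mod 59) since 23·18 = 414 ≡ 1, so λ ≡ 56.
  x = λ² - 2 - 25 = 3136 - 27 ≡ 41; y = λ·(2 - 41) - 17 ≡ 41. → (41, 41)

(41, 41)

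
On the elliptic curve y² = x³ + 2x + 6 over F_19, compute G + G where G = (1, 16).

(14, 17)

tangent at (1, 16): λ = (3·1² + 2)/(2·16) ≡ 5/13. 13⁻¹ ≡ 3 (mod 19), so λ ≡ 5·3 ≡ 15.
  x = λ² - 1 - 1 = 225 - 2 ≡ 14; y = λ·(1 - 14) - 16 ≡ 17. → (14, 17)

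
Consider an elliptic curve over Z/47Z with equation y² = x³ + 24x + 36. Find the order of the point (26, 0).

2

2P: (26, 0) + (26, 0): same x and y₁ ≡ -y₂, so the sum is 𝒪.
2P = 𝒪, so the order is 2.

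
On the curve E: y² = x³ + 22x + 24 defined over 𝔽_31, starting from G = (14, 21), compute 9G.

(20, 1)

Repeated addition: build up to 9G.
2G: tangent at (14, 21): λ = (3·14² + 22)/(2·21) ≡ 21/11. 11⁻¹ ≡ 17 (mod 31) since 11·17 = 187 ≡ 1, so λ ≡ 21·17 ≡ 16.
  x = λ² - 14 - 14 = 256 - 28 ≡ 11; y = λ·(14 - 11) - 21 ≡ 27. → (11, 27)
3G: (11, 27) + (14, 21). λ = (21 - 27)/(14 - 11) ≡ 25/3 mod 31. 3⁻¹ ≡ 21 (mod 31) since 3·21 = 63 ≡ 1, so λ ≡ 29.
  x = λ² - 11 - 14 = 841 - 25 ≡ 10; y = λ·(11 - 10) - 27 ≡ 2. → (10, 2)
4G: (10, 2) + (14, 21). λ = (21 - 2)/(14 - 10) ≡ 19/4 mod 31. 4⁻¹ ≡ 8 (mod 31), so λ ≡ 28.
  x = λ² - 10 - 14 = 784 - 24 ≡ 16; y = λ·(10 - 16) - 2 ≡ 16. → (16, 16)
5G: (16, 16) + (14, 21). λ = (21 - 16)/(14 - 16) ≡ 5/29 mod 31. 29⁻¹ ≡ 15 (mod 31), so λ ≡ 13.
  x = λ² - 16 - 14 = 169 - 30 ≡ 15; y = λ·(16 - 15) - 16 ≡ 28. → (15, 28)
6G: (15, 28) + (14, 21). λ = (21 - 28)/(14 - 15) ≡ 24/30 mod 31. 30⁻¹ ≡ 30 (mod 31), so λ ≡ 7.
  x = λ² - 15 - 14 = 49 - 29 ≡ 20; y = λ·(15 - 20) - 28 ≡ 30. → (20, 30)
7G: (20, 30) + (14, 21). λ = (21 - 30)/(14 - 20) ≡ 22/25 mod 31. 25⁻¹ ≡ 5 (mod 31) since 25·5 = 125 ≡ 1, so λ ≡ 17.
  x = λ² - 20 - 14 = 289 - 34 ≡ 7; y = λ·(20 - 7) - 30 ≡ 5. → (7, 5)
8G: (7, 5) + (14, 21). λ = (21 - 5)/(14 - 7) ≡ 16/7 mod 31. 7⁻¹ ≡ 9 (mod 31), so λ ≡ 20.
  x = λ² - 7 - 14 = 400 - 21 ≡ 7; y = λ·(7 - 7) - 5 ≡ 26. → (7, 26)
9G: (7, 26) + (14, 21). λ = (21 - 26)/(14 - 7) ≡ 26/7 mod 31. 7⁻¹ ≡ 9 (mod 31) since 7·9 = 63 ≡ 1, so λ ≡ 17.
  x = λ² - 7 - 14 = 289 - 21 ≡ 20; y = λ·(7 - 20) - 26 ≡ 1. → (20, 1)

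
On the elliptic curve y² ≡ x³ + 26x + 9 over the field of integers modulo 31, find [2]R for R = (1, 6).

(23, 8)

tangent at (1, 6): λ = (3·1² + 26)/(2·6) ≡ 29/12. 12⁻¹ ≡ 13 (mod 31), so λ ≡ 29·13 ≡ 5.
  x = λ² - 1 - 1 = 25 - 2 ≡ 23; y = λ·(1 - 23) - 6 ≡ 8. → (23, 8)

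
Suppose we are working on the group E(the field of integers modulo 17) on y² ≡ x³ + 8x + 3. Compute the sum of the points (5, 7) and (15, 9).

(5, 7) + (15, 9). λ = (9 - 7)/(15 - 5) ≡ 2/10 mod 17. 10⁻¹ ≡ 12 (mod 17), so λ ≡ 7.
  x = λ² - 5 - 15 = 49 - 20 ≡ 12; y = λ·(5 - 12) - 7 ≡ 12. → (12, 12)

(12, 12)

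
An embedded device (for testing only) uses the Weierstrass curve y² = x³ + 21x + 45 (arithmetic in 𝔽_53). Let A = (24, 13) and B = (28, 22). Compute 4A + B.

First 4A:
Double-and-add on 4 = (100)₂. Start with A = (24, 13) for the leading 1-bit.
double: tangent at (24, 13): λ = (3·24² + 21)/(2·13) ≡ 0/26. 26⁻¹ ≡ 51 (mod 53) since 26·51 = 1326 ≡ 1, so λ ≡ 0·51 ≡ 0.
  x = λ² - 24 - 24 = 0 - 48 ≡ 5; y = λ·(24 - 5) - 13 ≡ 40. → (5, 40)
double: tangent at (5, 40): λ = (3·5² + 21)/(2·40) ≡ 43/27. 27⁻¹ ≡ 2 (mod 53) since 27·2 = 54 ≡ 1, so λ ≡ 43·2 ≡ 33.
  x = λ² - 5 - 5 = 1089 - 10 ≡ 19; y = λ·(5 - 19) - 40 ≡ 28. → (19, 28)
4A = (19, 28).
Finally 4A + B:
(19, 28) + (28, 22). λ = (22 - 28)/(28 - 19) ≡ 47/9 mod 53. 9⁻¹ ≡ 6 (mod 53), so λ ≡ 17.
  x = λ² - 19 - 28 = 289 - 47 ≡ 30; y = λ·(19 - 30) - 28 ≡ 50. → (30, 50)

(30, 50)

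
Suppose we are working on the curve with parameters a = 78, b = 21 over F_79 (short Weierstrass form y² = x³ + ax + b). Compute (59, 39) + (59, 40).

The two points share x = 59 and their y-coordinates satisfy 39 + 40 ≡ 0 (mod 79), so they are inverses. Their sum is 𝒪.

O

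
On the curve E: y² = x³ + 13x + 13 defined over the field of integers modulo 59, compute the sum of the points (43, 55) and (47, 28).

(33, 25)

(43, 55) + (47, 28). λ = (28 - 55)/(47 - 43) ≡ 32/4 mod 59. 4⁻¹ ≡ 15 (mod 59), so λ ≡ 8.
  x = λ² - 43 - 47 = 64 - 90 ≡ 33; y = λ·(43 - 33) - 55 ≡ 25. → (33, 25)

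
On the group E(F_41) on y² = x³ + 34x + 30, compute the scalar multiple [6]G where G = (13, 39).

Double-and-add on 6 = (110)₂. Start with G = (13, 39) for the leading 1-bit.
double: tangent at (13, 39): λ = (3·13² + 34)/(2·39) ≡ 8/37. 37⁻¹ ≡ 10 (mod 41) since 37·10 = 370 ≡ 1, so λ ≡ 8·10 ≡ 39.
  x = λ² - 13 - 13 = 1521 - 26 ≡ 19; y = λ·(13 - 19) - 39 ≡ 14. → (19, 14)
add G: (19, 14) + (13, 39). λ = (39 - 14)/(13 - 19) ≡ 25/35 mod 41. 35⁻¹ ≡ 34 (mod 41) since 35·34 = 1190 ≡ 1, so λ ≡ 30.
  x = λ² - 19 - 13 = 900 - 32 ≡ 7; y = λ·(19 - 7) - 14 ≡ 18. → (7, 18)
double: tangent at (7, 18): λ = (3·7² + 34)/(2·18) ≡ 17/36. 36⁻¹ ≡ 8 (mod 41), so λ ≡ 17·8 ≡ 13.
  x = λ² - 7 - 7 = 169 - 14 ≡ 32; y = λ·(7 - 32) - 18 ≡ 26. → (32, 26)

(32, 26)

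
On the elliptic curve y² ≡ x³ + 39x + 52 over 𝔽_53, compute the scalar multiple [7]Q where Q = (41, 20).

(41, 33)

Double-and-add on 7 = (111)₂. Start with Q = (41, 20) for the leading 1-bit.
double: tangent at (41, 20): λ = (3·41² + 39)/(2·20) ≡ 47/40. 40⁻¹ ≡ 4 (mod 53), so λ ≡ 47·4 ≡ 29.
  x = λ² - 41 - 41 = 841 - 82 ≡ 17; y = λ·(41 - 17) - 20 ≡ 40. → (17, 40)
add Q: (17, 40) + (41, 20). λ = (20 - 40)/(41 - 17) ≡ 33/24 mod 53. 24⁻¹ ≡ 42 (mod 53), so λ ≡ 8.
  x = λ² - 17 - 41 = 64 - 58 ≡ 6; y = λ·(17 - 6) - 40 ≡ 48. → (6, 48)
double: tangent at (6, 48): λ = (3·6² + 39)/(2·48) ≡ 41/43. 43⁻¹ ≡ 37 (mod 53) since 43·37 = 1591 ≡ 1, so λ ≡ 41·37 ≡ 33.
  x = λ² - 6 - 6 = 1089 - 12 ≡ 17; y = λ·(6 - 17) - 48 ≡ 13. → (17, 13)
add Q: (17, 13) + (41, 20). λ = (20 - 13)/(41 - 17) ≡ 7/24 mod 53. 24⁻¹ ≡ 42 (mod 53), so λ ≡ 29.
  x = λ² - 17 - 41 = 841 - 58 ≡ 41; y = λ·(17 - 41) - 13 ≡ 33. → (41, 33)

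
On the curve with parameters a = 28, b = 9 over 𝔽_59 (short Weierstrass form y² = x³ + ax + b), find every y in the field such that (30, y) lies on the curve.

x³ + 28x + 9 = 27849 ≡ 1 (mod 59).
Square roots of 1 mod 59: 1 and 58 (since 1² = 1 ≡ 1).

1, 58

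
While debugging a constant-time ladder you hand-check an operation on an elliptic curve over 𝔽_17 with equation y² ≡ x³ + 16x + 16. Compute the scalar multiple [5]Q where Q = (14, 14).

(4, 12)

Double-and-add on 5 = (101)₂. Start with Q = (14, 14) for the leading 1-bit.
double: tangent at (14, 14): λ = (3·14² + 16)/(2·14) ≡ 9/11. 11⁻¹ ≡ 14 (mod 17), so λ ≡ 9·14 ≡ 7.
  x = λ² - 14 - 14 = 49 - 28 ≡ 4; y = λ·(14 - 4) - 14 ≡ 5. → (4, 5)
double: tangent at (4, 5): λ = (3·4² + 16)/(2·5) ≡ 13/10. 10⁻¹ ≡ 12 (mod 17) since 10·12 = 120 ≡ 1, so λ ≡ 13·12 ≡ 3.
  x = λ² - 4 - 4 = 9 - 8 ≡ 1; y = λ·(4 - 1) - 5 ≡ 4. → (1, 4)
add Q: (1, 4) + (14, 14). λ = (14 - 4)/(14 - 1) ≡ 10/13 mod 17. 13⁻¹ ≡ 4 (mod 17), so λ ≡ 6.
  x = λ² - 1 - 14 = 36 - 15 ≡ 4; y = λ·(1 - 4) - 4 ≡ 12. → (4, 12)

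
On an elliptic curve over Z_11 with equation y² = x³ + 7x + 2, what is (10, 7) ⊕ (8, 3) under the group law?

(8, 8)

(10, 7) + (8, 3). λ = (3 - 7)/(8 - 10) ≡ 7/9 mod 11. 9⁻¹ ≡ 5 (mod 11), so λ ≡ 2.
  x = λ² - 10 - 8 = 4 - 18 ≡ 8; y = λ·(10 - 8) - 7 ≡ 8. → (8, 8)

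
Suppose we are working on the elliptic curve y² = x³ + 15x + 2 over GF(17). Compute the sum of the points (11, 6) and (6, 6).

(0, 11)

(11, 6) + (6, 6). λ = (6 - 6)/(6 - 11) ≡ 0/12 mod 17. 12⁻¹ ≡ 10 (mod 17) since 12·10 = 120 ≡ 1, so λ ≡ 0.
  x = λ² - 11 - 6 = 0 - 17 ≡ 0; y = λ·(11 - 0) - 6 ≡ 11. → (0, 11)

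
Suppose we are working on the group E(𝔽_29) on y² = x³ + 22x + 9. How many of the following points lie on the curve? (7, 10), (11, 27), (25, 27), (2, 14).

1

(7, 10): 10² ≡ 13, rhs ≡ 13 → on.
(11, 27): 27² ≡ 4, rhs ≡ 16 → off.
(25, 27): 27² ≡ 4, rhs ≡ 2 → off.
(2, 14): 14² ≡ 22, rhs ≡ 3 → off.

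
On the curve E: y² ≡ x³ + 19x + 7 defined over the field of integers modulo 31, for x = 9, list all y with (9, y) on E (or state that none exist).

x³ + 19x + 7 = 907 ≡ 8 (mod 31).
Square roots of 8 mod 31: 15 and 16 (since 15² = 225 ≡ 8).

15, 16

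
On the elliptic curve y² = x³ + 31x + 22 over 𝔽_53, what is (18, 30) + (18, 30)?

tangent at (18, 30): λ = (3·18² + 31)/(2·30) ≡ 49/7. 7⁻¹ ≡ 38 (mod 53), so λ ≡ 49·38 ≡ 7.
  x = λ² - 18 - 18 = 49 - 36 ≡ 13; y = λ·(18 - 13) - 30 ≡ 5. → (13, 5)

(13, 5)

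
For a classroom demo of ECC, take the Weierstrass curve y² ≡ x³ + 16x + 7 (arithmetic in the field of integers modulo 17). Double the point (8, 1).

tangent at (8, 1): λ = (3·8² + 16)/(2·1) ≡ 4/2. 2⁻¹ ≡ 9 (mod 17) since 2·9 = 18 ≡ 1, so λ ≡ 4·9 ≡ 2.
  x = λ² - 8 - 8 = 4 - 16 ≡ 5; y = λ·(8 - 5) - 1 ≡ 5. → (5, 5)

(5, 5)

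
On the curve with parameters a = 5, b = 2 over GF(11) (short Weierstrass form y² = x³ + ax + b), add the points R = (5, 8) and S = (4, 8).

(5, 8) + (4, 8). λ = (8 - 8)/(4 - 5) ≡ 0/10 mod 11. 10⁻¹ ≡ 10 (mod 11), so λ ≡ 0.
  x = λ² - 5 - 4 = 0 - 9 ≡ 2; y = λ·(5 - 2) - 8 ≡ 3. → (2, 3)

(2, 3)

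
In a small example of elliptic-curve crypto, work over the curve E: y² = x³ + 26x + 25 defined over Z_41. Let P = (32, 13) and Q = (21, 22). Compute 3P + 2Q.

First 3P:
Repeated addition: build up to 3P.
2P: tangent at (32, 13): λ = (3·32² + 26)/(2·13) ≡ 23/26. 26⁻¹ ≡ 30 (mod 41) since 26·30 = 780 ≡ 1, so λ ≡ 23·30 ≡ 34.
  x = λ² - 32 - 32 = 1156 - 64 ≡ 26; y = λ·(32 - 26) - 13 ≡ 27. → (26, 27)
3P: (26, 27) + (32, 13). λ = (13 - 27)/(32 - 26) ≡ 27/6 mod 41. 6⁻¹ ≡ 7 (mod 41) since 6·7 = 42 ≡ 1, so λ ≡ 25.
  x = λ² - 26 - 32 = 625 - 58 ≡ 34; y = λ·(26 - 34) - 27 ≡ 19. → (34, 19)
3P = (34, 19).
Next 2Q:
Repeated addition: build up to 2Q.
2Q: tangent at (21, 22): λ = (3·21² + 26)/(2·22) ≡ 37/3. 3⁻¹ ≡ 14 (mod 41), so λ ≡ 37·14 ≡ 26.
  x = λ² - 21 - 21 = 676 - 42 ≡ 19; y = λ·(21 - 19) - 22 ≡ 30. → (19, 30)
2Q = (19, 30).
Finally 3P + 2Q:
(34, 19) + (19, 30). λ = (30 - 19)/(19 - 34) ≡ 11/26 mod 41. 26⁻¹ ≡ 30 (mod 41), so λ ≡ 2.
  x = λ² - 34 - 19 = 4 - 53 ≡ 33; y = λ·(34 - 33) - 19 ≡ 24. → (33, 24)

(33, 24)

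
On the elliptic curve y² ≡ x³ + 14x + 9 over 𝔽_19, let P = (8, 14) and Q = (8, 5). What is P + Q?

O

The two points share x = 8 and their y-coordinates satisfy 14 + 5 ≡ 0 (mod 19), so they are inverses. Their sum is the point at infinity.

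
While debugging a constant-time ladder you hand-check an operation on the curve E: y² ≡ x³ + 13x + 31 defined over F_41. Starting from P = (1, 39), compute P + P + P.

(30, 19)

Repeated addition: build up to 3P.
2P: tangent at (1, 39): λ = (3·1² + 13)/(2·39) ≡ 16/37. 37⁻¹ ≡ 10 (mod 41), so λ ≡ 16·10 ≡ 37.
  x = λ² - 1 - 1 = 1369 - 2 ≡ 14; y = λ·(1 - 14) - 39 ≡ 13. → (14, 13)
3P: (14, 13) + (1, 39). λ = (39 - 13)/(1 - 14) ≡ 26/28 mod 41. 28⁻¹ ≡ 22 (mod 41) since 28·22 = 616 ≡ 1, so λ ≡ 39.
  x = λ² - 14 - 1 = 1521 - 15 ≡ 30; y = λ·(14 - 30) - 13 ≡ 19. → (30, 19)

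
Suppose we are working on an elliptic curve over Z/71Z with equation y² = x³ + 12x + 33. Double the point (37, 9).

tangent at (37, 9): λ = (3·37² + 12)/(2·9) ≡ 1/18. 18⁻¹ ≡ 4 (mod 71), so λ ≡ 1·4 ≡ 4.
  x = λ² - 37 - 37 = 16 - 74 ≡ 13; y = λ·(37 - 13) - 9 ≡ 16. → (13, 16)

(13, 16)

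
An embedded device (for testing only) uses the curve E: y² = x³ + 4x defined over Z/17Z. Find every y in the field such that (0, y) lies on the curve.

x³ + 4x + 0 = 0 ≡ 0 (mod 17).
Only y = 0 satisfies y² ≡ 0.

0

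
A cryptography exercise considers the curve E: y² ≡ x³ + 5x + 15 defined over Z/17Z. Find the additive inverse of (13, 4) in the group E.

-(13, 4) = (13, -4 mod 17) = (13, 13).

(13, 13)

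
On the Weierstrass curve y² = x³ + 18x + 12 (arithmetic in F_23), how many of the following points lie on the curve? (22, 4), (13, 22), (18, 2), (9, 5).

2

(22, 4): 4² ≡ 16, rhs ≡ 16 → on.
(13, 22): 22² ≡ 1, rhs ≡ 5 → off.
(18, 2): 2² ≡ 4, rhs ≡ 4 → on.
(9, 5): 5² ≡ 2, rhs ≡ 6 → off.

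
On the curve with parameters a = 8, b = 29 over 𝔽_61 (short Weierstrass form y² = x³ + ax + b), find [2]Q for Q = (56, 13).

(58, 51)

tangent at (56, 13): λ = (3·56² + 8)/(2·13) ≡ 22/26. 26⁻¹ ≡ 54 (mod 61), so λ ≡ 22·54 ≡ 29.
  x = λ² - 56 - 56 = 841 - 112 ≡ 58; y = λ·(56 - 58) - 13 ≡ 51. → (58, 51)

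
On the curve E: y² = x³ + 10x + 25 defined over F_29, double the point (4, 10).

tangent at (4, 10): λ = (3·4² + 10)/(2·10) ≡ 0/20. 20⁻¹ ≡ 16 (mod 29), so λ ≡ 0·16 ≡ 0.
  x = λ² - 4 - 4 = 0 - 8 ≡ 21; y = λ·(4 - 21) - 10 ≡ 19. → (21, 19)

(21, 19)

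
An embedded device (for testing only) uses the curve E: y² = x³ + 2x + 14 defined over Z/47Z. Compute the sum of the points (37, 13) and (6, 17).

(37, 13) + (6, 17). λ = (17 - 13)/(6 - 37) ≡ 4/16 mod 47. 16⁻¹ ≡ 3 (mod 47) since 16·3 = 48 ≡ 1, so λ ≡ 12.
  x = λ² - 37 - 6 = 144 - 43 ≡ 7; y = λ·(37 - 7) - 13 ≡ 18. → (7, 18)

(7, 18)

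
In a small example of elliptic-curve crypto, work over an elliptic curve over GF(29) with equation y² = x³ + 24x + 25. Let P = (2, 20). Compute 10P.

Repeated addition: build up to 10P.
2P: tangent at (2, 20): λ = (3·2² + 24)/(2·20) ≡ 7/11. 11⁻¹ ≡ 8 (mod 29), so λ ≡ 7·8 ≡ 27.
  x = λ² - 2 - 2 = 729 - 4 ≡ 0; y = λ·(2 - 0) - 20 ≡ 5. → (0, 5)
3P: (0, 5) + (2, 20). λ = (20 - 5)/(2 - 0) ≡ 15/2 mod 29. 2⁻¹ ≡ 15 (mod 29) since 2·15 = 30 ≡ 1, so λ ≡ 22.
  x = λ² - 0 - 2 = 484 - 2 ≡ 18; y = λ·(0 - 18) - 5 ≡ 5. → (18, 5)
4P: (18, 5) + (2, 20). λ = (20 - 5)/(2 - 18) ≡ 15/13 mod 29. 13⁻¹ ≡ 9 (mod 29), so λ ≡ 19.
  x = λ² - 18 - 2 = 361 - 20 ≡ 22; y = λ·(18 - 22) - 5 ≡ 6. → (22, 6)
5P: (22, 6) + (2, 20). λ = (20 - 6)/(2 - 22) ≡ 14/9 mod 29. 9⁻¹ ≡ 13 (mod 29), so λ ≡ 8.
  x = λ² - 22 - 2 = 64 - 24 ≡ 11; y = λ·(22 - 11) - 6 ≡ 24. → (11, 24)
6P: (11, 24) + (2, 20). λ = (20 - 24)/(2 - 11) ≡ 25/20 mod 29. 20⁻¹ ≡ 16 (mod 29), so λ ≡ 23.
  x = λ² - 11 - 2 = 529 - 13 ≡ 23; y = λ·(11 - 23) - 24 ≡ 19. → (23, 19)
7P: (23, 19) + (2, 20). λ = (20 - 19)/(2 - 23) ≡ 1/8 mod 29. 8⁻¹ ≡ 11 (mod 29) since 8·11 = 88 ≡ 1, so λ ≡ 11.
  x = λ² - 23 - 2 = 121 - 25 ≡ 9; y = λ·(23 - 9) - 19 ≡ 19. → (9, 19)
8P: (9, 19) + (2, 20). λ = (20 - 19)/(2 - 9) ≡ 1/22 mod 29. 22⁻¹ ≡ 4 (mod 29), so λ ≡ 4.
  x = λ² - 9 - 2 = 16 - 11 ≡ 5; y = λ·(9 - 5) - 19 ≡ 26. → (5, 26)
9P: (5, 26) + (2, 20). λ = (20 - 26)/(2 - 5) ≡ 23/26 mod 29. 26⁻¹ ≡ 19 (mod 29) since 26·19 = 494 ≡ 1, so λ ≡ 2.
  x = λ² - 5 - 2 = 4 - 7 ≡ 26; y = λ·(5 - 26) - 26 ≡ 19. → (26, 19)
10P: (26, 19) + (2, 20). λ = (20 - 19)/(2 - 26) ≡ 1/5 mod 29. 5⁻¹ ≡ 6 (mod 29) since 5·6 = 30 ≡ 1, so λ ≡ 6.
  x = λ² - 26 - 2 = 36 - 28 ≡ 8; y = λ·(26 - 8) - 19 ≡ 2. → (8, 2)

(8, 2)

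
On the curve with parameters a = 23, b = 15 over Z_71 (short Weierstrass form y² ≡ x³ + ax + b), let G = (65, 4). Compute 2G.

tangent at (65, 4): λ = (3·65² + 23)/(2·4) ≡ 60/8. 8⁻¹ ≡ 9 (mod 71), so λ ≡ 60·9 ≡ 43.
  x = λ² - 65 - 65 = 1849 - 130 ≡ 15; y = λ·(65 - 15) - 4 ≡ 16. → (15, 16)

(15, 16)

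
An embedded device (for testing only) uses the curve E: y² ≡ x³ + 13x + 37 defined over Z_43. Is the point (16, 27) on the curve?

yes

y² = 27² ≡ 41; x³ + 13x + 37 = 4341 ≡ 41 (mod 43). 41 = 41.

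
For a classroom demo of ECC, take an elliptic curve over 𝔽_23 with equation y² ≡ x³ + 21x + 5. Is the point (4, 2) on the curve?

y² = 2² ≡ 4; x³ + 21x + 5 = 153 ≡ 15 (mod 23). 4 ≠ 15.

no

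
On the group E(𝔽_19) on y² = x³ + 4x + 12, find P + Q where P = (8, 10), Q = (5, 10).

(6, 9)

(8, 10) + (5, 10). λ = (10 - 10)/(5 - 8) ≡ 0/16 mod 19. 16⁻¹ ≡ 6 (mod 19), so λ ≡ 0.
  x = λ² - 8 - 5 = 0 - 13 ≡ 6; y = λ·(8 - 6) - 10 ≡ 9. → (6, 9)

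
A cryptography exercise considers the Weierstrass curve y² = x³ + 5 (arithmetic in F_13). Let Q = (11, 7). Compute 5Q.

(11, 7)

Repeated addition: build up to 5Q.
2Q: tangent at (11, 7): λ = (3·11² + 0)/(2·7) ≡ 12/1. 1⁻¹ ≡ 1 (mod 13) since 1·1 = 1 ≡ 1, so λ ≡ 12·1 ≡ 12.
  x = λ² - 11 - 11 = 144 - 22 ≡ 5; y = λ·(11 - 5) - 7 ≡ 0. → (5, 0)
3Q: (5, 0) + (11, 7). λ = (7 - 0)/(11 - 5) ≡ 7/6 mod 13. 6⁻¹ ≡ 11 (mod 13) since 6·11 = 66 ≡ 1, so λ ≡ 12.
  x = λ² - 5 - 11 = 144 - 16 ≡ 11; y = λ·(5 - 11) - 0 ≡ 6. → (11, 6)
4Q: (11, 6) + (11, 7): same x and y₁ ≡ -y₂, so the sum is the point at infinity.
5Q: the point at infinity + (11, 7) = (11, 7) (identity).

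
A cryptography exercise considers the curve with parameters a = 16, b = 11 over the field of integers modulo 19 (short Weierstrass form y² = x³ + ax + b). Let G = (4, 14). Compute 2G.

tangent at (4, 14): λ = (3·4² + 16)/(2·14) ≡ 7/9. 9⁻¹ ≡ 17 (mod 19) since 9·17 = 153 ≡ 1, so λ ≡ 7·17 ≡ 5.
  x = λ² - 4 - 4 = 25 - 8 ≡ 17; y = λ·(4 - 17) - 14 ≡ 16. → (17, 16)

(17, 16)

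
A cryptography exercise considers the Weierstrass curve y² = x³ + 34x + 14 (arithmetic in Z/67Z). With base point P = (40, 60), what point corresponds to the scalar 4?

(46, 25)

Double-and-add on 4 = (100)₂. Start with P = (40, 60) for the leading 1-bit.
double: tangent at (40, 60): λ = (3·40² + 34)/(2·60) ≡ 10/53. 53⁻¹ ≡ 43 (mod 67), so λ ≡ 10·43 ≡ 28.
  x = λ² - 40 - 40 = 784 - 80 ≡ 34; y = λ·(40 - 34) - 60 ≡ 41. → (34, 41)
double: tangent at (34, 41): λ = (3·34² + 34)/(2·41) ≡ 18/15. 15⁻¹ ≡ 9 (mod 67) since 15·9 = 135 ≡ 1, so λ ≡ 18·9 ≡ 28.
  x = λ² - 34 - 34 = 784 - 68 ≡ 46; y = λ·(34 - 46) - 41 ≡ 25. → (46, 25)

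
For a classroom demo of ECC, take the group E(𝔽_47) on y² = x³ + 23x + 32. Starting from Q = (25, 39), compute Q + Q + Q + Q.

Repeated addition: build up to 4Q.
2Q: tangent at (25, 39): λ = (3·25² + 23)/(2·39) ≡ 18/31. 31⁻¹ ≡ 44 (mod 47), so λ ≡ 18·44 ≡ 40.
  x = λ² - 25 - 25 = 1600 - 50 ≡ 46; y = λ·(25 - 46) - 39 ≡ 14. → (46, 14)
3Q: (46, 14) + (25, 39). λ = (39 - 14)/(25 - 46) ≡ 25/26 mod 47. 26⁻¹ ≡ 38 (mod 47), so λ ≡ 10.
  x = λ² - 46 - 25 = 100 - 71 ≡ 29; y = λ·(46 - 29) - 14 ≡ 15. → (29, 15)
4Q: (29, 15) + (25, 39). λ = (39 - 15)/(25 - 29) ≡ 24/43 mod 47. 43⁻¹ ≡ 35 (mod 47), so λ ≡ 41.
  x = λ² - 29 - 25 = 1681 - 54 ≡ 29; y = λ·(29 - 29) - 15 ≡ 32. → (29, 32)

(29, 32)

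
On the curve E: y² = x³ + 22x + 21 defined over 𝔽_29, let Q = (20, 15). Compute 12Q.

(20, 15)

Double-and-add on 12 = (1100)₂. Start with Q = (20, 15) for the leading 1-bit.
double: tangent at (20, 15): λ = (3·20² + 22)/(2·15) ≡ 4/1. 1⁻¹ ≡ 1 (mod 29) since 1·1 = 1 ≡ 1, so λ ≡ 4·1 ≡ 4.
  x = λ² - 20 - 20 = 16 - 40 ≡ 5; y = λ·(20 - 5) - 15 ≡ 16. → (5, 16)
add Q: (5, 16) + (20, 15). λ = (15 - 16)/(20 - 5) ≡ 28/15 mod 29. 15⁻¹ ≡ 2 (mod 29) since 15·2 = 30 ≡ 1, so λ ≡ 27.
  x = λ² - 5 - 20 = 729 - 25 ≡ 8; y = λ·(5 - 8) - 16 ≡ 19. → (8, 19)
double: tangent at (8, 19): λ = (3·8² + 22)/(2·19) ≡ 11/9. 9⁻¹ ≡ 13 (mod 29) since 9·13 = 117 ≡ 1, so λ ≡ 11·13 ≡ 27.
  x = λ² - 8 - 8 = 729 - 16 ≡ 17; y = λ·(8 - 17) - 19 ≡ 28. → (17, 28)
double: tangent at (17, 28): λ = (3·17² + 22)/(2·28) ≡ 19/27. 27⁻¹ ≡ 14 (mod 29) since 27·14 = 378 ≡ 1, so λ ≡ 19·14 ≡ 5.
  x = λ² - 17 - 17 = 25 - 34 ≡ 20; y = λ·(17 - 20) - 28 ≡ 15. → (20, 15)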